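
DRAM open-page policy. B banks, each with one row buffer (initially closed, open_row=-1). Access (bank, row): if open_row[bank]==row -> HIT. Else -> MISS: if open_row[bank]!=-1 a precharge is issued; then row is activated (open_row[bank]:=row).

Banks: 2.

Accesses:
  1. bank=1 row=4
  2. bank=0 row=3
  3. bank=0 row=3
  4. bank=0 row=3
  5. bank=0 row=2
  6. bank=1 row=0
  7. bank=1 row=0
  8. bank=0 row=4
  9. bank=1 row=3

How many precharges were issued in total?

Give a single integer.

Acc 1: bank1 row4 -> MISS (open row4); precharges=0
Acc 2: bank0 row3 -> MISS (open row3); precharges=0
Acc 3: bank0 row3 -> HIT
Acc 4: bank0 row3 -> HIT
Acc 5: bank0 row2 -> MISS (open row2); precharges=1
Acc 6: bank1 row0 -> MISS (open row0); precharges=2
Acc 7: bank1 row0 -> HIT
Acc 8: bank0 row4 -> MISS (open row4); precharges=3
Acc 9: bank1 row3 -> MISS (open row3); precharges=4

Answer: 4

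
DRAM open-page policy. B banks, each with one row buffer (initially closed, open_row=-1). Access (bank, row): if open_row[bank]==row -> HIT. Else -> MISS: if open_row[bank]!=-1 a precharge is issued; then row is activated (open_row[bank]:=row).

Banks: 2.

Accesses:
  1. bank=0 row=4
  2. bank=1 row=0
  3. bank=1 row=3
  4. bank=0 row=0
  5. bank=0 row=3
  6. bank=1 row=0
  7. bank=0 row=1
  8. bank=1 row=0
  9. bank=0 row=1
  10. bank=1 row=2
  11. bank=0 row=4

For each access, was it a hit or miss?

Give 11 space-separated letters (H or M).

Acc 1: bank0 row4 -> MISS (open row4); precharges=0
Acc 2: bank1 row0 -> MISS (open row0); precharges=0
Acc 3: bank1 row3 -> MISS (open row3); precharges=1
Acc 4: bank0 row0 -> MISS (open row0); precharges=2
Acc 5: bank0 row3 -> MISS (open row3); precharges=3
Acc 6: bank1 row0 -> MISS (open row0); precharges=4
Acc 7: bank0 row1 -> MISS (open row1); precharges=5
Acc 8: bank1 row0 -> HIT
Acc 9: bank0 row1 -> HIT
Acc 10: bank1 row2 -> MISS (open row2); precharges=6
Acc 11: bank0 row4 -> MISS (open row4); precharges=7

Answer: M M M M M M M H H M M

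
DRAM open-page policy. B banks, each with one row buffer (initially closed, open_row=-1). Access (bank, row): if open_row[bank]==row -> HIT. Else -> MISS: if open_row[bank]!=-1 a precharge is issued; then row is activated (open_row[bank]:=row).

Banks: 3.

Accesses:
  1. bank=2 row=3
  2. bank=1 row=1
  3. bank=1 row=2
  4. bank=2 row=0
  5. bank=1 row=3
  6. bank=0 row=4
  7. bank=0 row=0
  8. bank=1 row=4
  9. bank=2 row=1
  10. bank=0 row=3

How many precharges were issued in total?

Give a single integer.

Acc 1: bank2 row3 -> MISS (open row3); precharges=0
Acc 2: bank1 row1 -> MISS (open row1); precharges=0
Acc 3: bank1 row2 -> MISS (open row2); precharges=1
Acc 4: bank2 row0 -> MISS (open row0); precharges=2
Acc 5: bank1 row3 -> MISS (open row3); precharges=3
Acc 6: bank0 row4 -> MISS (open row4); precharges=3
Acc 7: bank0 row0 -> MISS (open row0); precharges=4
Acc 8: bank1 row4 -> MISS (open row4); precharges=5
Acc 9: bank2 row1 -> MISS (open row1); precharges=6
Acc 10: bank0 row3 -> MISS (open row3); precharges=7

Answer: 7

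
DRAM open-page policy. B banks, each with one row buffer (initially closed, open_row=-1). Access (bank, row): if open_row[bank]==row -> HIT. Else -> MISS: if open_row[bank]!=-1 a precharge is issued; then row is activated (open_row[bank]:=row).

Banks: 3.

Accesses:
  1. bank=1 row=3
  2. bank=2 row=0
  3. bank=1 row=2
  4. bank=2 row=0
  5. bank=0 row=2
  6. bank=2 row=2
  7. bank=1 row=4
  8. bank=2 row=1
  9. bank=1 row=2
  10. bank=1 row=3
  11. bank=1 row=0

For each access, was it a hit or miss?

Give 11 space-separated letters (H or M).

Answer: M M M H M M M M M M M

Derivation:
Acc 1: bank1 row3 -> MISS (open row3); precharges=0
Acc 2: bank2 row0 -> MISS (open row0); precharges=0
Acc 3: bank1 row2 -> MISS (open row2); precharges=1
Acc 4: bank2 row0 -> HIT
Acc 5: bank0 row2 -> MISS (open row2); precharges=1
Acc 6: bank2 row2 -> MISS (open row2); precharges=2
Acc 7: bank1 row4 -> MISS (open row4); precharges=3
Acc 8: bank2 row1 -> MISS (open row1); precharges=4
Acc 9: bank1 row2 -> MISS (open row2); precharges=5
Acc 10: bank1 row3 -> MISS (open row3); precharges=6
Acc 11: bank1 row0 -> MISS (open row0); precharges=7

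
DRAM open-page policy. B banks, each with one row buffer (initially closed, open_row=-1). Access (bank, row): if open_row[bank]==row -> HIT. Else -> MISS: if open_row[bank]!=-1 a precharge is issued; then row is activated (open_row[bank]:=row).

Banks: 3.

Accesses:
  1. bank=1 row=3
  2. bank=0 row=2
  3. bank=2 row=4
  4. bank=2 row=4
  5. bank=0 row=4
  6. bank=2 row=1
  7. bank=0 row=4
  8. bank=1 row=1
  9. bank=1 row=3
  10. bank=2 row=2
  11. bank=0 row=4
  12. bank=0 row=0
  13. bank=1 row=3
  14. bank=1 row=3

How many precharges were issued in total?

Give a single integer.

Answer: 6

Derivation:
Acc 1: bank1 row3 -> MISS (open row3); precharges=0
Acc 2: bank0 row2 -> MISS (open row2); precharges=0
Acc 3: bank2 row4 -> MISS (open row4); precharges=0
Acc 4: bank2 row4 -> HIT
Acc 5: bank0 row4 -> MISS (open row4); precharges=1
Acc 6: bank2 row1 -> MISS (open row1); precharges=2
Acc 7: bank0 row4 -> HIT
Acc 8: bank1 row1 -> MISS (open row1); precharges=3
Acc 9: bank1 row3 -> MISS (open row3); precharges=4
Acc 10: bank2 row2 -> MISS (open row2); precharges=5
Acc 11: bank0 row4 -> HIT
Acc 12: bank0 row0 -> MISS (open row0); precharges=6
Acc 13: bank1 row3 -> HIT
Acc 14: bank1 row3 -> HIT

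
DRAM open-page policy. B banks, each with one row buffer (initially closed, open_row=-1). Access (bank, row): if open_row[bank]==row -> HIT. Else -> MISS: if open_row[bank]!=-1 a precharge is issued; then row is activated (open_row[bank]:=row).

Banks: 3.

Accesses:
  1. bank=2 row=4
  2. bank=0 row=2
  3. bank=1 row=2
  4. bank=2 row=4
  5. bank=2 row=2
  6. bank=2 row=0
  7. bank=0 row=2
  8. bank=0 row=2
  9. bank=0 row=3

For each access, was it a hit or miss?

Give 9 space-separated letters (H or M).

Answer: M M M H M M H H M

Derivation:
Acc 1: bank2 row4 -> MISS (open row4); precharges=0
Acc 2: bank0 row2 -> MISS (open row2); precharges=0
Acc 3: bank1 row2 -> MISS (open row2); precharges=0
Acc 4: bank2 row4 -> HIT
Acc 5: bank2 row2 -> MISS (open row2); precharges=1
Acc 6: bank2 row0 -> MISS (open row0); precharges=2
Acc 7: bank0 row2 -> HIT
Acc 8: bank0 row2 -> HIT
Acc 9: bank0 row3 -> MISS (open row3); precharges=3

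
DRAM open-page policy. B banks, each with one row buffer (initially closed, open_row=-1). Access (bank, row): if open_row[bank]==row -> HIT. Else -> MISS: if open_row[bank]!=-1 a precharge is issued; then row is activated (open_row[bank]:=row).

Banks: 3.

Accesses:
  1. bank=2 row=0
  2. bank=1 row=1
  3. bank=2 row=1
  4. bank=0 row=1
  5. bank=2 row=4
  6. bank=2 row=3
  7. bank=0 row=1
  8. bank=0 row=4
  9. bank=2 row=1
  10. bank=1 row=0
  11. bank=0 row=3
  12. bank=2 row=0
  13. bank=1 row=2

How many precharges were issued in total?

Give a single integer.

Acc 1: bank2 row0 -> MISS (open row0); precharges=0
Acc 2: bank1 row1 -> MISS (open row1); precharges=0
Acc 3: bank2 row1 -> MISS (open row1); precharges=1
Acc 4: bank0 row1 -> MISS (open row1); precharges=1
Acc 5: bank2 row4 -> MISS (open row4); precharges=2
Acc 6: bank2 row3 -> MISS (open row3); precharges=3
Acc 7: bank0 row1 -> HIT
Acc 8: bank0 row4 -> MISS (open row4); precharges=4
Acc 9: bank2 row1 -> MISS (open row1); precharges=5
Acc 10: bank1 row0 -> MISS (open row0); precharges=6
Acc 11: bank0 row3 -> MISS (open row3); precharges=7
Acc 12: bank2 row0 -> MISS (open row0); precharges=8
Acc 13: bank1 row2 -> MISS (open row2); precharges=9

Answer: 9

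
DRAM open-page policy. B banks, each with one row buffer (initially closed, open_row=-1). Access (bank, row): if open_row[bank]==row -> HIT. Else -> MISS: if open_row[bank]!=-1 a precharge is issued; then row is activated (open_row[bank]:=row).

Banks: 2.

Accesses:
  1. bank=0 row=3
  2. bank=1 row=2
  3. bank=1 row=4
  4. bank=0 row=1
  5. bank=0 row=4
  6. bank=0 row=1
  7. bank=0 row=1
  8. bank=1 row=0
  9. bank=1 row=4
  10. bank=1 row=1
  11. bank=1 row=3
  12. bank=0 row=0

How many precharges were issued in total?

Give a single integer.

Answer: 9

Derivation:
Acc 1: bank0 row3 -> MISS (open row3); precharges=0
Acc 2: bank1 row2 -> MISS (open row2); precharges=0
Acc 3: bank1 row4 -> MISS (open row4); precharges=1
Acc 4: bank0 row1 -> MISS (open row1); precharges=2
Acc 5: bank0 row4 -> MISS (open row4); precharges=3
Acc 6: bank0 row1 -> MISS (open row1); precharges=4
Acc 7: bank0 row1 -> HIT
Acc 8: bank1 row0 -> MISS (open row0); precharges=5
Acc 9: bank1 row4 -> MISS (open row4); precharges=6
Acc 10: bank1 row1 -> MISS (open row1); precharges=7
Acc 11: bank1 row3 -> MISS (open row3); precharges=8
Acc 12: bank0 row0 -> MISS (open row0); precharges=9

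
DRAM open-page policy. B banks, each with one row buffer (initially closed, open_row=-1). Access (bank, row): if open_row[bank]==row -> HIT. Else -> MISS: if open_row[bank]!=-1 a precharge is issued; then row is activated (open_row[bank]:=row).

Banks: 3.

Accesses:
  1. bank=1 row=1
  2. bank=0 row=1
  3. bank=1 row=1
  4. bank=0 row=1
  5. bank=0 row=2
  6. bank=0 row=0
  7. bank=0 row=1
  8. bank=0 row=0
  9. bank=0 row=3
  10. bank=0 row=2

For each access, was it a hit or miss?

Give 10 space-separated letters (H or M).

Answer: M M H H M M M M M M

Derivation:
Acc 1: bank1 row1 -> MISS (open row1); precharges=0
Acc 2: bank0 row1 -> MISS (open row1); precharges=0
Acc 3: bank1 row1 -> HIT
Acc 4: bank0 row1 -> HIT
Acc 5: bank0 row2 -> MISS (open row2); precharges=1
Acc 6: bank0 row0 -> MISS (open row0); precharges=2
Acc 7: bank0 row1 -> MISS (open row1); precharges=3
Acc 8: bank0 row0 -> MISS (open row0); precharges=4
Acc 9: bank0 row3 -> MISS (open row3); precharges=5
Acc 10: bank0 row2 -> MISS (open row2); precharges=6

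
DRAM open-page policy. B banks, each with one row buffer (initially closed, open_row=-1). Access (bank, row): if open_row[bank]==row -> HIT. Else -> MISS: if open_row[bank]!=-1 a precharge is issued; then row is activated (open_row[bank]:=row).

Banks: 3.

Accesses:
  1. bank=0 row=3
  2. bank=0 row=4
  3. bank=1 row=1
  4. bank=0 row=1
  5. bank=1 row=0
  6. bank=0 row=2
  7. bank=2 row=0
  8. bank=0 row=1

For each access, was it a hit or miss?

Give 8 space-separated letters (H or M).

Acc 1: bank0 row3 -> MISS (open row3); precharges=0
Acc 2: bank0 row4 -> MISS (open row4); precharges=1
Acc 3: bank1 row1 -> MISS (open row1); precharges=1
Acc 4: bank0 row1 -> MISS (open row1); precharges=2
Acc 5: bank1 row0 -> MISS (open row0); precharges=3
Acc 6: bank0 row2 -> MISS (open row2); precharges=4
Acc 7: bank2 row0 -> MISS (open row0); precharges=4
Acc 8: bank0 row1 -> MISS (open row1); precharges=5

Answer: M M M M M M M M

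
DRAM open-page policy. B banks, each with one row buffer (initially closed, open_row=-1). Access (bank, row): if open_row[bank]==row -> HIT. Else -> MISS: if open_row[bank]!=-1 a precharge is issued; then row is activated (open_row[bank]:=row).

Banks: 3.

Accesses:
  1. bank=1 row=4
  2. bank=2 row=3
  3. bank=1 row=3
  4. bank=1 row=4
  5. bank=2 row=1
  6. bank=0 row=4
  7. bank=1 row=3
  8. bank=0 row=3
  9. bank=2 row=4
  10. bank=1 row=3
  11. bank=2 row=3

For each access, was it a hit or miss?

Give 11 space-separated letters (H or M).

Answer: M M M M M M M M M H M

Derivation:
Acc 1: bank1 row4 -> MISS (open row4); precharges=0
Acc 2: bank2 row3 -> MISS (open row3); precharges=0
Acc 3: bank1 row3 -> MISS (open row3); precharges=1
Acc 4: bank1 row4 -> MISS (open row4); precharges=2
Acc 5: bank2 row1 -> MISS (open row1); precharges=3
Acc 6: bank0 row4 -> MISS (open row4); precharges=3
Acc 7: bank1 row3 -> MISS (open row3); precharges=4
Acc 8: bank0 row3 -> MISS (open row3); precharges=5
Acc 9: bank2 row4 -> MISS (open row4); precharges=6
Acc 10: bank1 row3 -> HIT
Acc 11: bank2 row3 -> MISS (open row3); precharges=7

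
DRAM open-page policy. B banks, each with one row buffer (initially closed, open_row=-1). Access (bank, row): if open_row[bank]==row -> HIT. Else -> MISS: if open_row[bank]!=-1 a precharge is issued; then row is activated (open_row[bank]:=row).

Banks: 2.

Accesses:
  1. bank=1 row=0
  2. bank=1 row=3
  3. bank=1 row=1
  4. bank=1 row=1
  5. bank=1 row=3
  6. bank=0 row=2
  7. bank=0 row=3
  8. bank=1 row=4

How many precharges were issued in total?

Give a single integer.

Answer: 5

Derivation:
Acc 1: bank1 row0 -> MISS (open row0); precharges=0
Acc 2: bank1 row3 -> MISS (open row3); precharges=1
Acc 3: bank1 row1 -> MISS (open row1); precharges=2
Acc 4: bank1 row1 -> HIT
Acc 5: bank1 row3 -> MISS (open row3); precharges=3
Acc 6: bank0 row2 -> MISS (open row2); precharges=3
Acc 7: bank0 row3 -> MISS (open row3); precharges=4
Acc 8: bank1 row4 -> MISS (open row4); precharges=5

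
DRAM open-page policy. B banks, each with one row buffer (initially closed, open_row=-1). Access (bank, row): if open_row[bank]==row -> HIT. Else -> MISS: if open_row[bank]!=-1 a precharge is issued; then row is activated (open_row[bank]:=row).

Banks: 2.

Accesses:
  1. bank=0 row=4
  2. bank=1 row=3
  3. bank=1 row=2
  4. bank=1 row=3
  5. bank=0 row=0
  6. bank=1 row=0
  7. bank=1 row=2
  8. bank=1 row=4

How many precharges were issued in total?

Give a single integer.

Answer: 6

Derivation:
Acc 1: bank0 row4 -> MISS (open row4); precharges=0
Acc 2: bank1 row3 -> MISS (open row3); precharges=0
Acc 3: bank1 row2 -> MISS (open row2); precharges=1
Acc 4: bank1 row3 -> MISS (open row3); precharges=2
Acc 5: bank0 row0 -> MISS (open row0); precharges=3
Acc 6: bank1 row0 -> MISS (open row0); precharges=4
Acc 7: bank1 row2 -> MISS (open row2); precharges=5
Acc 8: bank1 row4 -> MISS (open row4); precharges=6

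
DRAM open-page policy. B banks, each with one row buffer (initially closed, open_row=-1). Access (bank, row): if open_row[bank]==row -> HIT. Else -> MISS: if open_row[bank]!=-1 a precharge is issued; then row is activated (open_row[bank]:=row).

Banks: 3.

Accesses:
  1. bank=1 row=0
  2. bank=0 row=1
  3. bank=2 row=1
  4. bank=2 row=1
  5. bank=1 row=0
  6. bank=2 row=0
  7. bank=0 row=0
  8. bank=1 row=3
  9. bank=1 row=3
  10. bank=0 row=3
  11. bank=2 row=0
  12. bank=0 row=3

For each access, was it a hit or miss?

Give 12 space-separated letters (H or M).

Acc 1: bank1 row0 -> MISS (open row0); precharges=0
Acc 2: bank0 row1 -> MISS (open row1); precharges=0
Acc 3: bank2 row1 -> MISS (open row1); precharges=0
Acc 4: bank2 row1 -> HIT
Acc 5: bank1 row0 -> HIT
Acc 6: bank2 row0 -> MISS (open row0); precharges=1
Acc 7: bank0 row0 -> MISS (open row0); precharges=2
Acc 8: bank1 row3 -> MISS (open row3); precharges=3
Acc 9: bank1 row3 -> HIT
Acc 10: bank0 row3 -> MISS (open row3); precharges=4
Acc 11: bank2 row0 -> HIT
Acc 12: bank0 row3 -> HIT

Answer: M M M H H M M M H M H H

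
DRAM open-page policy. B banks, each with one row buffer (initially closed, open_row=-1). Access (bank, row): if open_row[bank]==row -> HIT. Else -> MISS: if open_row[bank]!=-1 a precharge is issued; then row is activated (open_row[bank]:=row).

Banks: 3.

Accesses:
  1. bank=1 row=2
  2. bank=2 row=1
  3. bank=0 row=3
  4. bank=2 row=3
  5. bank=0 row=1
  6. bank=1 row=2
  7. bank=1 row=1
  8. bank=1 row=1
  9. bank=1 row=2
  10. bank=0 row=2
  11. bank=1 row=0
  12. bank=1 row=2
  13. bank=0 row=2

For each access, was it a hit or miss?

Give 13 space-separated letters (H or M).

Answer: M M M M M H M H M M M M H

Derivation:
Acc 1: bank1 row2 -> MISS (open row2); precharges=0
Acc 2: bank2 row1 -> MISS (open row1); precharges=0
Acc 3: bank0 row3 -> MISS (open row3); precharges=0
Acc 4: bank2 row3 -> MISS (open row3); precharges=1
Acc 5: bank0 row1 -> MISS (open row1); precharges=2
Acc 6: bank1 row2 -> HIT
Acc 7: bank1 row1 -> MISS (open row1); precharges=3
Acc 8: bank1 row1 -> HIT
Acc 9: bank1 row2 -> MISS (open row2); precharges=4
Acc 10: bank0 row2 -> MISS (open row2); precharges=5
Acc 11: bank1 row0 -> MISS (open row0); precharges=6
Acc 12: bank1 row2 -> MISS (open row2); precharges=7
Acc 13: bank0 row2 -> HIT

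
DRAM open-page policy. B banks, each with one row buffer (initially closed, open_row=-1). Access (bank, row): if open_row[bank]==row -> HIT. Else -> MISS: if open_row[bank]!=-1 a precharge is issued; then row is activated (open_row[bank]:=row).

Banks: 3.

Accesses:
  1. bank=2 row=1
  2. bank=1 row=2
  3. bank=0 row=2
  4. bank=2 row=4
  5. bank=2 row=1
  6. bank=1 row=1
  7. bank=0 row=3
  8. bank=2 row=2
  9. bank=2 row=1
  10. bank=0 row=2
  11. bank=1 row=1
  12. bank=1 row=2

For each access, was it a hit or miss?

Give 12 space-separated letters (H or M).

Acc 1: bank2 row1 -> MISS (open row1); precharges=0
Acc 2: bank1 row2 -> MISS (open row2); precharges=0
Acc 3: bank0 row2 -> MISS (open row2); precharges=0
Acc 4: bank2 row4 -> MISS (open row4); precharges=1
Acc 5: bank2 row1 -> MISS (open row1); precharges=2
Acc 6: bank1 row1 -> MISS (open row1); precharges=3
Acc 7: bank0 row3 -> MISS (open row3); precharges=4
Acc 8: bank2 row2 -> MISS (open row2); precharges=5
Acc 9: bank2 row1 -> MISS (open row1); precharges=6
Acc 10: bank0 row2 -> MISS (open row2); precharges=7
Acc 11: bank1 row1 -> HIT
Acc 12: bank1 row2 -> MISS (open row2); precharges=8

Answer: M M M M M M M M M M H M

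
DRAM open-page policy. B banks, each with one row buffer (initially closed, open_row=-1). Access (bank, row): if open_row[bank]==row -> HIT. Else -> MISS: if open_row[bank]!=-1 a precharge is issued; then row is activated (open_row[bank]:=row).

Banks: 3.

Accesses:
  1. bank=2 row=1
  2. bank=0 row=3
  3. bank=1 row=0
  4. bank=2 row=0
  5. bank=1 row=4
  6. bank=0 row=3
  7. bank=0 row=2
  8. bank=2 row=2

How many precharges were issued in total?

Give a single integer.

Acc 1: bank2 row1 -> MISS (open row1); precharges=0
Acc 2: bank0 row3 -> MISS (open row3); precharges=0
Acc 3: bank1 row0 -> MISS (open row0); precharges=0
Acc 4: bank2 row0 -> MISS (open row0); precharges=1
Acc 5: bank1 row4 -> MISS (open row4); precharges=2
Acc 6: bank0 row3 -> HIT
Acc 7: bank0 row2 -> MISS (open row2); precharges=3
Acc 8: bank2 row2 -> MISS (open row2); precharges=4

Answer: 4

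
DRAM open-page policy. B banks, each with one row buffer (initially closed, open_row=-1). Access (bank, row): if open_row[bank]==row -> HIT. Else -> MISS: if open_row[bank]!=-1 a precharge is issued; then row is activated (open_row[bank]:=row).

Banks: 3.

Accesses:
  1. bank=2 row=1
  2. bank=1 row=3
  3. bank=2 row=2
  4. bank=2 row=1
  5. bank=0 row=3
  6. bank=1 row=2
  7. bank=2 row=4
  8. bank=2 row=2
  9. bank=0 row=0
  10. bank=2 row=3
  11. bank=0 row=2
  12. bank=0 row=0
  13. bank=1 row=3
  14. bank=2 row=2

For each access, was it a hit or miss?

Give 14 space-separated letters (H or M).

Answer: M M M M M M M M M M M M M M

Derivation:
Acc 1: bank2 row1 -> MISS (open row1); precharges=0
Acc 2: bank1 row3 -> MISS (open row3); precharges=0
Acc 3: bank2 row2 -> MISS (open row2); precharges=1
Acc 4: bank2 row1 -> MISS (open row1); precharges=2
Acc 5: bank0 row3 -> MISS (open row3); precharges=2
Acc 6: bank1 row2 -> MISS (open row2); precharges=3
Acc 7: bank2 row4 -> MISS (open row4); precharges=4
Acc 8: bank2 row2 -> MISS (open row2); precharges=5
Acc 9: bank0 row0 -> MISS (open row0); precharges=6
Acc 10: bank2 row3 -> MISS (open row3); precharges=7
Acc 11: bank0 row2 -> MISS (open row2); precharges=8
Acc 12: bank0 row0 -> MISS (open row0); precharges=9
Acc 13: bank1 row3 -> MISS (open row3); precharges=10
Acc 14: bank2 row2 -> MISS (open row2); precharges=11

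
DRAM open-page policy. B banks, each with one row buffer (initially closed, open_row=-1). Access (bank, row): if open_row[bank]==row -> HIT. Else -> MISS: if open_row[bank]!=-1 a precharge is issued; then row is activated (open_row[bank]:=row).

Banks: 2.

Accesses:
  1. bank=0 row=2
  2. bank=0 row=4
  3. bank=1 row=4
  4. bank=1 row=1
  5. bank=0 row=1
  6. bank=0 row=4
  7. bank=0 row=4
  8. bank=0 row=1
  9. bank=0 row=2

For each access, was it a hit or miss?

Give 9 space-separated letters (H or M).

Acc 1: bank0 row2 -> MISS (open row2); precharges=0
Acc 2: bank0 row4 -> MISS (open row4); precharges=1
Acc 3: bank1 row4 -> MISS (open row4); precharges=1
Acc 4: bank1 row1 -> MISS (open row1); precharges=2
Acc 5: bank0 row1 -> MISS (open row1); precharges=3
Acc 6: bank0 row4 -> MISS (open row4); precharges=4
Acc 7: bank0 row4 -> HIT
Acc 8: bank0 row1 -> MISS (open row1); precharges=5
Acc 9: bank0 row2 -> MISS (open row2); precharges=6

Answer: M M M M M M H M M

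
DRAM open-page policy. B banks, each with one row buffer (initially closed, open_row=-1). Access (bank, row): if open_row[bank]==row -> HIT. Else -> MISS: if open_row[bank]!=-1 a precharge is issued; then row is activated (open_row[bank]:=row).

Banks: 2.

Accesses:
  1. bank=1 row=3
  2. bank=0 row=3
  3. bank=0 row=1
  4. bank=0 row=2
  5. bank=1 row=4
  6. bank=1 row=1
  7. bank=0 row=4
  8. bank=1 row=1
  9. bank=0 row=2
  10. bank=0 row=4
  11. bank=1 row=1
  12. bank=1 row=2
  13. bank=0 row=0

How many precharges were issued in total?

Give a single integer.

Acc 1: bank1 row3 -> MISS (open row3); precharges=0
Acc 2: bank0 row3 -> MISS (open row3); precharges=0
Acc 3: bank0 row1 -> MISS (open row1); precharges=1
Acc 4: bank0 row2 -> MISS (open row2); precharges=2
Acc 5: bank1 row4 -> MISS (open row4); precharges=3
Acc 6: bank1 row1 -> MISS (open row1); precharges=4
Acc 7: bank0 row4 -> MISS (open row4); precharges=5
Acc 8: bank1 row1 -> HIT
Acc 9: bank0 row2 -> MISS (open row2); precharges=6
Acc 10: bank0 row4 -> MISS (open row4); precharges=7
Acc 11: bank1 row1 -> HIT
Acc 12: bank1 row2 -> MISS (open row2); precharges=8
Acc 13: bank0 row0 -> MISS (open row0); precharges=9

Answer: 9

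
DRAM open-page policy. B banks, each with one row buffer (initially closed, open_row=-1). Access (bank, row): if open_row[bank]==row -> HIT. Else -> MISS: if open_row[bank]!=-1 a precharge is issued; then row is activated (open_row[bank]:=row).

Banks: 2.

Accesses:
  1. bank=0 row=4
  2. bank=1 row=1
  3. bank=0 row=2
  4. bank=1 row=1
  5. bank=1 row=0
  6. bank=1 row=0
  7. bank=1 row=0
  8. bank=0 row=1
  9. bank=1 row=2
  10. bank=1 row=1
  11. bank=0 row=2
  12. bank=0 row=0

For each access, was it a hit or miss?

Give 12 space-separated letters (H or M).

Acc 1: bank0 row4 -> MISS (open row4); precharges=0
Acc 2: bank1 row1 -> MISS (open row1); precharges=0
Acc 3: bank0 row2 -> MISS (open row2); precharges=1
Acc 4: bank1 row1 -> HIT
Acc 5: bank1 row0 -> MISS (open row0); precharges=2
Acc 6: bank1 row0 -> HIT
Acc 7: bank1 row0 -> HIT
Acc 8: bank0 row1 -> MISS (open row1); precharges=3
Acc 9: bank1 row2 -> MISS (open row2); precharges=4
Acc 10: bank1 row1 -> MISS (open row1); precharges=5
Acc 11: bank0 row2 -> MISS (open row2); precharges=6
Acc 12: bank0 row0 -> MISS (open row0); precharges=7

Answer: M M M H M H H M M M M M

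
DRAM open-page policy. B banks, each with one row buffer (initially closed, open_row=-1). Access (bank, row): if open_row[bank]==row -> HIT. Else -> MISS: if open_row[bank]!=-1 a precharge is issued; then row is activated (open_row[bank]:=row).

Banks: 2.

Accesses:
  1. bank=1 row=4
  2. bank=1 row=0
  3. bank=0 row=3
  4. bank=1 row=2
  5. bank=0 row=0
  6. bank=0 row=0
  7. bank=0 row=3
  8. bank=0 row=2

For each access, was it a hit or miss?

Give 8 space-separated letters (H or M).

Answer: M M M M M H M M

Derivation:
Acc 1: bank1 row4 -> MISS (open row4); precharges=0
Acc 2: bank1 row0 -> MISS (open row0); precharges=1
Acc 3: bank0 row3 -> MISS (open row3); precharges=1
Acc 4: bank1 row2 -> MISS (open row2); precharges=2
Acc 5: bank0 row0 -> MISS (open row0); precharges=3
Acc 6: bank0 row0 -> HIT
Acc 7: bank0 row3 -> MISS (open row3); precharges=4
Acc 8: bank0 row2 -> MISS (open row2); precharges=5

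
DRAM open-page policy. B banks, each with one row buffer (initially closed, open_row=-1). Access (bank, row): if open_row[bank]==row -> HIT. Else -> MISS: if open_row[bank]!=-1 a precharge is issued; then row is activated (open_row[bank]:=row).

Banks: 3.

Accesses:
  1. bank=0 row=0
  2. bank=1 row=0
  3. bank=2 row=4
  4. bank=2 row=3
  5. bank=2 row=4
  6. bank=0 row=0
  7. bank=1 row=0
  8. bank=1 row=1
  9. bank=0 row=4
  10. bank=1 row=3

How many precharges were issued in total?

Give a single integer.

Acc 1: bank0 row0 -> MISS (open row0); precharges=0
Acc 2: bank1 row0 -> MISS (open row0); precharges=0
Acc 3: bank2 row4 -> MISS (open row4); precharges=0
Acc 4: bank2 row3 -> MISS (open row3); precharges=1
Acc 5: bank2 row4 -> MISS (open row4); precharges=2
Acc 6: bank0 row0 -> HIT
Acc 7: bank1 row0 -> HIT
Acc 8: bank1 row1 -> MISS (open row1); precharges=3
Acc 9: bank0 row4 -> MISS (open row4); precharges=4
Acc 10: bank1 row3 -> MISS (open row3); precharges=5

Answer: 5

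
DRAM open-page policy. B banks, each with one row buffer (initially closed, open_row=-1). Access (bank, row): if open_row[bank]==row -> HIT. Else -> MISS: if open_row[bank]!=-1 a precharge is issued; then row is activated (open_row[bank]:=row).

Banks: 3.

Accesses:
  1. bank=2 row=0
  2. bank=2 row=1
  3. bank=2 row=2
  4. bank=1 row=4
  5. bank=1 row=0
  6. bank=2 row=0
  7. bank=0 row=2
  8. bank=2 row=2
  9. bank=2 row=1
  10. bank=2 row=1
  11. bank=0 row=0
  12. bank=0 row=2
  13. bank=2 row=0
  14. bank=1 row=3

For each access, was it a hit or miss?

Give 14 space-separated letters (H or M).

Answer: M M M M M M M M M H M M M M

Derivation:
Acc 1: bank2 row0 -> MISS (open row0); precharges=0
Acc 2: bank2 row1 -> MISS (open row1); precharges=1
Acc 3: bank2 row2 -> MISS (open row2); precharges=2
Acc 4: bank1 row4 -> MISS (open row4); precharges=2
Acc 5: bank1 row0 -> MISS (open row0); precharges=3
Acc 6: bank2 row0 -> MISS (open row0); precharges=4
Acc 7: bank0 row2 -> MISS (open row2); precharges=4
Acc 8: bank2 row2 -> MISS (open row2); precharges=5
Acc 9: bank2 row1 -> MISS (open row1); precharges=6
Acc 10: bank2 row1 -> HIT
Acc 11: bank0 row0 -> MISS (open row0); precharges=7
Acc 12: bank0 row2 -> MISS (open row2); precharges=8
Acc 13: bank2 row0 -> MISS (open row0); precharges=9
Acc 14: bank1 row3 -> MISS (open row3); precharges=10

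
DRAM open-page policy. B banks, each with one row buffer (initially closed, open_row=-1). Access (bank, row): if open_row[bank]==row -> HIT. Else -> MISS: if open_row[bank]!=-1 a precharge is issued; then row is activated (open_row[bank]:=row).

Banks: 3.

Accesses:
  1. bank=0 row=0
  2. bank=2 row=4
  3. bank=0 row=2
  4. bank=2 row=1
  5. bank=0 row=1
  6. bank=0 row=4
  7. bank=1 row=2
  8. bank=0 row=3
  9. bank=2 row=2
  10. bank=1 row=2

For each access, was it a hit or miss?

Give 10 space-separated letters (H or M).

Acc 1: bank0 row0 -> MISS (open row0); precharges=0
Acc 2: bank2 row4 -> MISS (open row4); precharges=0
Acc 3: bank0 row2 -> MISS (open row2); precharges=1
Acc 4: bank2 row1 -> MISS (open row1); precharges=2
Acc 5: bank0 row1 -> MISS (open row1); precharges=3
Acc 6: bank0 row4 -> MISS (open row4); precharges=4
Acc 7: bank1 row2 -> MISS (open row2); precharges=4
Acc 8: bank0 row3 -> MISS (open row3); precharges=5
Acc 9: bank2 row2 -> MISS (open row2); precharges=6
Acc 10: bank1 row2 -> HIT

Answer: M M M M M M M M M H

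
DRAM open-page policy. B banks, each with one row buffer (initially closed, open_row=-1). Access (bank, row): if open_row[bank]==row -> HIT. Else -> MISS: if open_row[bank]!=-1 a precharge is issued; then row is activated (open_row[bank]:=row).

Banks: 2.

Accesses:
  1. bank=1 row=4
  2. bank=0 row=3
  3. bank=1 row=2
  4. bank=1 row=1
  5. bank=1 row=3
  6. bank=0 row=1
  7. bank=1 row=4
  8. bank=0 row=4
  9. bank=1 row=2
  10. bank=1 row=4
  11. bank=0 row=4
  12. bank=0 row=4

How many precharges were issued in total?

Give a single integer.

Answer: 8

Derivation:
Acc 1: bank1 row4 -> MISS (open row4); precharges=0
Acc 2: bank0 row3 -> MISS (open row3); precharges=0
Acc 3: bank1 row2 -> MISS (open row2); precharges=1
Acc 4: bank1 row1 -> MISS (open row1); precharges=2
Acc 5: bank1 row3 -> MISS (open row3); precharges=3
Acc 6: bank0 row1 -> MISS (open row1); precharges=4
Acc 7: bank1 row4 -> MISS (open row4); precharges=5
Acc 8: bank0 row4 -> MISS (open row4); precharges=6
Acc 9: bank1 row2 -> MISS (open row2); precharges=7
Acc 10: bank1 row4 -> MISS (open row4); precharges=8
Acc 11: bank0 row4 -> HIT
Acc 12: bank0 row4 -> HIT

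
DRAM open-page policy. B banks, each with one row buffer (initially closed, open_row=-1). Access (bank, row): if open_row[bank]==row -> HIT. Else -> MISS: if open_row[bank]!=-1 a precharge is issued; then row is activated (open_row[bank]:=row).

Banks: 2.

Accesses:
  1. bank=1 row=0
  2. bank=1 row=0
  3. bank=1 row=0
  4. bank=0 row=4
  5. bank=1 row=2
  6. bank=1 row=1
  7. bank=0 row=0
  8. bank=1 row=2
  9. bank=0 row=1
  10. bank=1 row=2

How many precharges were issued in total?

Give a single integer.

Answer: 5

Derivation:
Acc 1: bank1 row0 -> MISS (open row0); precharges=0
Acc 2: bank1 row0 -> HIT
Acc 3: bank1 row0 -> HIT
Acc 4: bank0 row4 -> MISS (open row4); precharges=0
Acc 5: bank1 row2 -> MISS (open row2); precharges=1
Acc 6: bank1 row1 -> MISS (open row1); precharges=2
Acc 7: bank0 row0 -> MISS (open row0); precharges=3
Acc 8: bank1 row2 -> MISS (open row2); precharges=4
Acc 9: bank0 row1 -> MISS (open row1); precharges=5
Acc 10: bank1 row2 -> HIT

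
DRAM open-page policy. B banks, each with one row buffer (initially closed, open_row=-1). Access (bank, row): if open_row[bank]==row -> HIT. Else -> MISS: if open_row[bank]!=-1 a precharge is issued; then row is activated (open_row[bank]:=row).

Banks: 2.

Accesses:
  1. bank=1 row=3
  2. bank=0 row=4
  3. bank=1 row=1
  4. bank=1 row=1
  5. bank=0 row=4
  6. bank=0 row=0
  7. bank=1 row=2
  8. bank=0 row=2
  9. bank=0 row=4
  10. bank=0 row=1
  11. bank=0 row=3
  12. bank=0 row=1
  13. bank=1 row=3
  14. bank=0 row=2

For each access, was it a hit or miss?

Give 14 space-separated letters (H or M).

Acc 1: bank1 row3 -> MISS (open row3); precharges=0
Acc 2: bank0 row4 -> MISS (open row4); precharges=0
Acc 3: bank1 row1 -> MISS (open row1); precharges=1
Acc 4: bank1 row1 -> HIT
Acc 5: bank0 row4 -> HIT
Acc 6: bank0 row0 -> MISS (open row0); precharges=2
Acc 7: bank1 row2 -> MISS (open row2); precharges=3
Acc 8: bank0 row2 -> MISS (open row2); precharges=4
Acc 9: bank0 row4 -> MISS (open row4); precharges=5
Acc 10: bank0 row1 -> MISS (open row1); precharges=6
Acc 11: bank0 row3 -> MISS (open row3); precharges=7
Acc 12: bank0 row1 -> MISS (open row1); precharges=8
Acc 13: bank1 row3 -> MISS (open row3); precharges=9
Acc 14: bank0 row2 -> MISS (open row2); precharges=10

Answer: M M M H H M M M M M M M M M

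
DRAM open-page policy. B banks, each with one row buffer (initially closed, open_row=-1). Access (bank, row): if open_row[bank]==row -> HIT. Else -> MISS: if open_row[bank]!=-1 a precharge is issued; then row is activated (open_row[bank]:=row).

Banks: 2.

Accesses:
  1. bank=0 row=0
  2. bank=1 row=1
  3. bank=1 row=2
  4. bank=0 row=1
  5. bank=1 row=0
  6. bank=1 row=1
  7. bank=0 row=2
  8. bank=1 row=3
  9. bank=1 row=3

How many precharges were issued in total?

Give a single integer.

Acc 1: bank0 row0 -> MISS (open row0); precharges=0
Acc 2: bank1 row1 -> MISS (open row1); precharges=0
Acc 3: bank1 row2 -> MISS (open row2); precharges=1
Acc 4: bank0 row1 -> MISS (open row1); precharges=2
Acc 5: bank1 row0 -> MISS (open row0); precharges=3
Acc 6: bank1 row1 -> MISS (open row1); precharges=4
Acc 7: bank0 row2 -> MISS (open row2); precharges=5
Acc 8: bank1 row3 -> MISS (open row3); precharges=6
Acc 9: bank1 row3 -> HIT

Answer: 6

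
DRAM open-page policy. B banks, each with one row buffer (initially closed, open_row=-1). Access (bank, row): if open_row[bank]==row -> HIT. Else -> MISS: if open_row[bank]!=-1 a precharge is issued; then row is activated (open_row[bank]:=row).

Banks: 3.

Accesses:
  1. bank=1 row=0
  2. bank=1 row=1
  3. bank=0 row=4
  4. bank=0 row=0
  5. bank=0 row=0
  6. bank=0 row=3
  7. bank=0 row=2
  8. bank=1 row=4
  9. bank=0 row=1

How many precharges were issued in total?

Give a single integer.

Answer: 6

Derivation:
Acc 1: bank1 row0 -> MISS (open row0); precharges=0
Acc 2: bank1 row1 -> MISS (open row1); precharges=1
Acc 3: bank0 row4 -> MISS (open row4); precharges=1
Acc 4: bank0 row0 -> MISS (open row0); precharges=2
Acc 5: bank0 row0 -> HIT
Acc 6: bank0 row3 -> MISS (open row3); precharges=3
Acc 7: bank0 row2 -> MISS (open row2); precharges=4
Acc 8: bank1 row4 -> MISS (open row4); precharges=5
Acc 9: bank0 row1 -> MISS (open row1); precharges=6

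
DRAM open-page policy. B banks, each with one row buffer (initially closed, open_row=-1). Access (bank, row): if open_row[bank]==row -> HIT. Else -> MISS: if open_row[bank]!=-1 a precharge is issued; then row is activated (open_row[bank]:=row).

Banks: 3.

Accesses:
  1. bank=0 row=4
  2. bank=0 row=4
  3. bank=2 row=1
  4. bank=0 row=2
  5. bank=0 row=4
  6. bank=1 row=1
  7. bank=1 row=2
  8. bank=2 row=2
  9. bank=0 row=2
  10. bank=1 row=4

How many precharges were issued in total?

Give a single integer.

Answer: 6

Derivation:
Acc 1: bank0 row4 -> MISS (open row4); precharges=0
Acc 2: bank0 row4 -> HIT
Acc 3: bank2 row1 -> MISS (open row1); precharges=0
Acc 4: bank0 row2 -> MISS (open row2); precharges=1
Acc 5: bank0 row4 -> MISS (open row4); precharges=2
Acc 6: bank1 row1 -> MISS (open row1); precharges=2
Acc 7: bank1 row2 -> MISS (open row2); precharges=3
Acc 8: bank2 row2 -> MISS (open row2); precharges=4
Acc 9: bank0 row2 -> MISS (open row2); precharges=5
Acc 10: bank1 row4 -> MISS (open row4); precharges=6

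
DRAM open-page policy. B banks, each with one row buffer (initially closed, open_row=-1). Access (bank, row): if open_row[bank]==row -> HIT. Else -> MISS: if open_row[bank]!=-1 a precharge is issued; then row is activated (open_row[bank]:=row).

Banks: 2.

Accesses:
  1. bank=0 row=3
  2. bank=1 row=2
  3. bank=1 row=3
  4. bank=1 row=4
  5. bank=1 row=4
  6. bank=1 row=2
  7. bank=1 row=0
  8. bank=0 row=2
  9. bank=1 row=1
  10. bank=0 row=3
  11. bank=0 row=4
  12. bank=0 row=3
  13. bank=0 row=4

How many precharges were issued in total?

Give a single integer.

Acc 1: bank0 row3 -> MISS (open row3); precharges=0
Acc 2: bank1 row2 -> MISS (open row2); precharges=0
Acc 3: bank1 row3 -> MISS (open row3); precharges=1
Acc 4: bank1 row4 -> MISS (open row4); precharges=2
Acc 5: bank1 row4 -> HIT
Acc 6: bank1 row2 -> MISS (open row2); precharges=3
Acc 7: bank1 row0 -> MISS (open row0); precharges=4
Acc 8: bank0 row2 -> MISS (open row2); precharges=5
Acc 9: bank1 row1 -> MISS (open row1); precharges=6
Acc 10: bank0 row3 -> MISS (open row3); precharges=7
Acc 11: bank0 row4 -> MISS (open row4); precharges=8
Acc 12: bank0 row3 -> MISS (open row3); precharges=9
Acc 13: bank0 row4 -> MISS (open row4); precharges=10

Answer: 10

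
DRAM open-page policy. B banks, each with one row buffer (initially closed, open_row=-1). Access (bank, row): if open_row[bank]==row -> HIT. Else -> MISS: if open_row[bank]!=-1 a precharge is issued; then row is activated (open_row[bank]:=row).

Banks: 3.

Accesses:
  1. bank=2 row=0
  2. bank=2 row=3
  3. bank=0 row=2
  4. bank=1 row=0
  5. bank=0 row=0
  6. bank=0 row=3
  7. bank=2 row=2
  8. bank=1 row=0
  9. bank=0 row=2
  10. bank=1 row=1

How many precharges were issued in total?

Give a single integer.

Acc 1: bank2 row0 -> MISS (open row0); precharges=0
Acc 2: bank2 row3 -> MISS (open row3); precharges=1
Acc 3: bank0 row2 -> MISS (open row2); precharges=1
Acc 4: bank1 row0 -> MISS (open row0); precharges=1
Acc 5: bank0 row0 -> MISS (open row0); precharges=2
Acc 6: bank0 row3 -> MISS (open row3); precharges=3
Acc 7: bank2 row2 -> MISS (open row2); precharges=4
Acc 8: bank1 row0 -> HIT
Acc 9: bank0 row2 -> MISS (open row2); precharges=5
Acc 10: bank1 row1 -> MISS (open row1); precharges=6

Answer: 6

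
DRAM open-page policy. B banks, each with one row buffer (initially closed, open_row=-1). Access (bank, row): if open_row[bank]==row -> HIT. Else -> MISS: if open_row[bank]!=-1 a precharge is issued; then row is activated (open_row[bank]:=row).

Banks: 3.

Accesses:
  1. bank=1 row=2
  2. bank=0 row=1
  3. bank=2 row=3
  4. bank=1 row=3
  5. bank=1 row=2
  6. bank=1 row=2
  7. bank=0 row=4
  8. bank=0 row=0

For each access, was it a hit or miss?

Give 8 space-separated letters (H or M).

Answer: M M M M M H M M

Derivation:
Acc 1: bank1 row2 -> MISS (open row2); precharges=0
Acc 2: bank0 row1 -> MISS (open row1); precharges=0
Acc 3: bank2 row3 -> MISS (open row3); precharges=0
Acc 4: bank1 row3 -> MISS (open row3); precharges=1
Acc 5: bank1 row2 -> MISS (open row2); precharges=2
Acc 6: bank1 row2 -> HIT
Acc 7: bank0 row4 -> MISS (open row4); precharges=3
Acc 8: bank0 row0 -> MISS (open row0); precharges=4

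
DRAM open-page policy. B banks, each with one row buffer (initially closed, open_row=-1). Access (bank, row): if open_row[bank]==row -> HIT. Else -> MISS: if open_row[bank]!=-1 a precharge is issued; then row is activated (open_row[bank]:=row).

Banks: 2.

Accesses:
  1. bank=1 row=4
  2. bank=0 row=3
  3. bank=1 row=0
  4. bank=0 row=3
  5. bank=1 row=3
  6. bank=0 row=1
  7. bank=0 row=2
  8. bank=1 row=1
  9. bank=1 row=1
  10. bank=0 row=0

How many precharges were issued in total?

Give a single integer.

Answer: 6

Derivation:
Acc 1: bank1 row4 -> MISS (open row4); precharges=0
Acc 2: bank0 row3 -> MISS (open row3); precharges=0
Acc 3: bank1 row0 -> MISS (open row0); precharges=1
Acc 4: bank0 row3 -> HIT
Acc 5: bank1 row3 -> MISS (open row3); precharges=2
Acc 6: bank0 row1 -> MISS (open row1); precharges=3
Acc 7: bank0 row2 -> MISS (open row2); precharges=4
Acc 8: bank1 row1 -> MISS (open row1); precharges=5
Acc 9: bank1 row1 -> HIT
Acc 10: bank0 row0 -> MISS (open row0); precharges=6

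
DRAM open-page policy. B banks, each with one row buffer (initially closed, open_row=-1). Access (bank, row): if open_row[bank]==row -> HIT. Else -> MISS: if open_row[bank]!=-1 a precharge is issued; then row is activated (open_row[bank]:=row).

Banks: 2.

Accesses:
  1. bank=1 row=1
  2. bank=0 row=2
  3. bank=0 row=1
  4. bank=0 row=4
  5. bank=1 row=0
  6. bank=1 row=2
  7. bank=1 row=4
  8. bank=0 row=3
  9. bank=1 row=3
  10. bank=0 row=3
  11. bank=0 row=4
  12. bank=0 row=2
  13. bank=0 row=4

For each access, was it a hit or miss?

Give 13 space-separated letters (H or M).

Answer: M M M M M M M M M H M M M

Derivation:
Acc 1: bank1 row1 -> MISS (open row1); precharges=0
Acc 2: bank0 row2 -> MISS (open row2); precharges=0
Acc 3: bank0 row1 -> MISS (open row1); precharges=1
Acc 4: bank0 row4 -> MISS (open row4); precharges=2
Acc 5: bank1 row0 -> MISS (open row0); precharges=3
Acc 6: bank1 row2 -> MISS (open row2); precharges=4
Acc 7: bank1 row4 -> MISS (open row4); precharges=5
Acc 8: bank0 row3 -> MISS (open row3); precharges=6
Acc 9: bank1 row3 -> MISS (open row3); precharges=7
Acc 10: bank0 row3 -> HIT
Acc 11: bank0 row4 -> MISS (open row4); precharges=8
Acc 12: bank0 row2 -> MISS (open row2); precharges=9
Acc 13: bank0 row4 -> MISS (open row4); precharges=10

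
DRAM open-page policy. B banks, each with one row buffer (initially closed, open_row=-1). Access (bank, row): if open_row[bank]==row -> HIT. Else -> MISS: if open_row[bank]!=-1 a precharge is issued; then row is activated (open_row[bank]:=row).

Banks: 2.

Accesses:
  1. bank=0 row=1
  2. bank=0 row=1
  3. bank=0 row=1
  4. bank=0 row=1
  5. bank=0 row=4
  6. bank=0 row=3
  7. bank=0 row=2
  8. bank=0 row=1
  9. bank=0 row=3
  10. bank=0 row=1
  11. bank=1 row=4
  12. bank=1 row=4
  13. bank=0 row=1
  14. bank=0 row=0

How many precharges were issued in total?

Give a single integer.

Acc 1: bank0 row1 -> MISS (open row1); precharges=0
Acc 2: bank0 row1 -> HIT
Acc 3: bank0 row1 -> HIT
Acc 4: bank0 row1 -> HIT
Acc 5: bank0 row4 -> MISS (open row4); precharges=1
Acc 6: bank0 row3 -> MISS (open row3); precharges=2
Acc 7: bank0 row2 -> MISS (open row2); precharges=3
Acc 8: bank0 row1 -> MISS (open row1); precharges=4
Acc 9: bank0 row3 -> MISS (open row3); precharges=5
Acc 10: bank0 row1 -> MISS (open row1); precharges=6
Acc 11: bank1 row4 -> MISS (open row4); precharges=6
Acc 12: bank1 row4 -> HIT
Acc 13: bank0 row1 -> HIT
Acc 14: bank0 row0 -> MISS (open row0); precharges=7

Answer: 7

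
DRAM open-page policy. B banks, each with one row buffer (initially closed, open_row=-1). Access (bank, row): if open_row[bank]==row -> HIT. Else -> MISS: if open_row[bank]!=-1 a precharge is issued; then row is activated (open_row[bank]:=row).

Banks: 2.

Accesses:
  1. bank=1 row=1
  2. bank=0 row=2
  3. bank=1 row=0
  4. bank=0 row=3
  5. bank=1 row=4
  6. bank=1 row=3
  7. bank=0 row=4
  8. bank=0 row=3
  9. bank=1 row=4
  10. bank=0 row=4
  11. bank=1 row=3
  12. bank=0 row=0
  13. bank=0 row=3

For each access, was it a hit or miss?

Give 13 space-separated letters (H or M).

Acc 1: bank1 row1 -> MISS (open row1); precharges=0
Acc 2: bank0 row2 -> MISS (open row2); precharges=0
Acc 3: bank1 row0 -> MISS (open row0); precharges=1
Acc 4: bank0 row3 -> MISS (open row3); precharges=2
Acc 5: bank1 row4 -> MISS (open row4); precharges=3
Acc 6: bank1 row3 -> MISS (open row3); precharges=4
Acc 7: bank0 row4 -> MISS (open row4); precharges=5
Acc 8: bank0 row3 -> MISS (open row3); precharges=6
Acc 9: bank1 row4 -> MISS (open row4); precharges=7
Acc 10: bank0 row4 -> MISS (open row4); precharges=8
Acc 11: bank1 row3 -> MISS (open row3); precharges=9
Acc 12: bank0 row0 -> MISS (open row0); precharges=10
Acc 13: bank0 row3 -> MISS (open row3); precharges=11

Answer: M M M M M M M M M M M M M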